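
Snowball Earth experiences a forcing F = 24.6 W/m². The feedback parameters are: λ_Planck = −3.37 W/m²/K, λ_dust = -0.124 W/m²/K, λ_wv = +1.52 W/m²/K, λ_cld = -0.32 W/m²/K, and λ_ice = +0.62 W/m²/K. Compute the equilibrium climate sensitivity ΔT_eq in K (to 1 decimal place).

14.7 K

Net feedback parameter λ = (−3.37) + (-0.124) + (+1.52) + (-0.32) + (+0.62) = -1.674 W/m²/K.
ΔT = −F/λ = −24.6/(-1.674) = 14.7 K.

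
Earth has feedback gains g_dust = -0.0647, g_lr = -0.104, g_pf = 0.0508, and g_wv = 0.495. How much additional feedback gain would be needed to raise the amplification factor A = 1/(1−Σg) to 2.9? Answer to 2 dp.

0.28

Current total gain = 0.3771.
Target gain for A = 2.9: g* = 1 − 1/2.9 = 0.6552.
Additional gain needed = 0.6552 − 0.3771 = 0.28.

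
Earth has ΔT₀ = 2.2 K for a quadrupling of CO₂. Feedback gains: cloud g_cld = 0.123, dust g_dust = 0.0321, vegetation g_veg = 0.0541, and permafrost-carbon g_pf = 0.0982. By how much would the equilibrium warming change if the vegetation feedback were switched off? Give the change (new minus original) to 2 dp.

Original: g = 0.3074, ΔT = 2.2/(1−0.3074) = 3.1764 K.
Without vegetation: g' = 0.2533, ΔT' = 2.2/(1−0.2533) = 2.9463 K.
Change = 2.9463 − 3.1764 = -0.23 K.

-0.23 K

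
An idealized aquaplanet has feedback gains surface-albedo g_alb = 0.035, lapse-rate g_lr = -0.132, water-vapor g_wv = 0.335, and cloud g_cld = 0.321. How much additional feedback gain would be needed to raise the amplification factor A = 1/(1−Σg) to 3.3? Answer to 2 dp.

0.14

Current total gain = 0.559.
Target gain for A = 3.3: g* = 1 − 1/3.3 = 0.697.
Additional gain needed = 0.697 − 0.559 = 0.14.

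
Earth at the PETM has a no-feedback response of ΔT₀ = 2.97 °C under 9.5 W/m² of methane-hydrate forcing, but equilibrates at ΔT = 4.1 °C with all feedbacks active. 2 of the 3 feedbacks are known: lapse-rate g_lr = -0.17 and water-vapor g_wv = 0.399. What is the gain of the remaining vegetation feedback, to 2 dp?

Amplification A = ΔT/ΔT₀ = 4.1/2.97 = 1.38.
Total gain g = 1 − 1/A = 1 − 1/1.38 = 0.2754.
Known gains sum to -0.17 + 0.399 = 0.229.
g_veg = 0.2754 − 0.229 = 0.05.

0.05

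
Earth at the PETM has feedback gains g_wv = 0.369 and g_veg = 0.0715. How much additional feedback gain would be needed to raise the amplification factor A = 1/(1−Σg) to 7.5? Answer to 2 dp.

Current total gain = 0.4405.
Target gain for A = 7.5: g* = 1 − 1/7.5 = 0.8667.
Additional gain needed = 0.8667 − 0.4405 = 0.43.

0.43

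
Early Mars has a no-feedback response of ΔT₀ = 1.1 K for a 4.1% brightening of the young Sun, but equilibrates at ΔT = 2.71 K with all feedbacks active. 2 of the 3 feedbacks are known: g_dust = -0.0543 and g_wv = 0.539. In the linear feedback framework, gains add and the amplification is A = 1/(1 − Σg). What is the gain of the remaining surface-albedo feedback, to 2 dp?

Amplification A = ΔT/ΔT₀ = 2.71/1.1 = 2.464.
Total gain g = 1 − 1/A = 1 − 1/2.464 = 0.5942.
Known gains sum to -0.0543 + 0.539 = 0.4847.
g_alb = 0.5942 − 0.4847 = 0.11.

0.11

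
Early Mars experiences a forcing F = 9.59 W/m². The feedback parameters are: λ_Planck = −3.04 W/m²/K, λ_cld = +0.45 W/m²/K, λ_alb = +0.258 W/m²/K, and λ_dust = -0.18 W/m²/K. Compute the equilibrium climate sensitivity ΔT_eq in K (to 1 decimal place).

Net feedback parameter λ = (−3.04) + (+0.45) + (+0.258) + (-0.18) = -2.512 W/m²/K.
ΔT = −F/λ = −9.59/(-2.512) = 3.8 K.

3.8 K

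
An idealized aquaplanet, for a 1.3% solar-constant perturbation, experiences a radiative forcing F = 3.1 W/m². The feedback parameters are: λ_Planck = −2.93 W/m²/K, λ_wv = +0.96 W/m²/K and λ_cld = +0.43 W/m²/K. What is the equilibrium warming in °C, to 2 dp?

Net feedback parameter λ = (−2.93) + (+0.96) + (+0.43) = -1.54 W/m²/K.
ΔT = −F/λ = −3.1/(-1.54) = 2.01 °C.

2.01 °C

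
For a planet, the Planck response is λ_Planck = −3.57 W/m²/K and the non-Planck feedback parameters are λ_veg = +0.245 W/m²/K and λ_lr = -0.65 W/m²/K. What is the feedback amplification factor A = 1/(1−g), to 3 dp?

0.898

Convert to gains: g_veg = 0.245/3.57 = 0.06863; g_lr = -0.65/3.57 = -0.1821.
Total gain g = -0.11347.
A = 1/(1 + 0.11347) = 0.898.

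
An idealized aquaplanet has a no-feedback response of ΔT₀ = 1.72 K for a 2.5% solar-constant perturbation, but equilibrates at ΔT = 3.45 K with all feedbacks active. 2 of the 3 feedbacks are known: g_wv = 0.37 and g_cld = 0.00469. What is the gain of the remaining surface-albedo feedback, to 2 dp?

Amplification A = ΔT/ΔT₀ = 3.45/1.72 = 2.006.
Total gain g = 1 − 1/A = 1 − 1/2.006 = 0.5015.
Known gains sum to 0.37 + 0.00469 = 0.37469.
g_alb = 0.5015 − 0.37469 = 0.13.

0.13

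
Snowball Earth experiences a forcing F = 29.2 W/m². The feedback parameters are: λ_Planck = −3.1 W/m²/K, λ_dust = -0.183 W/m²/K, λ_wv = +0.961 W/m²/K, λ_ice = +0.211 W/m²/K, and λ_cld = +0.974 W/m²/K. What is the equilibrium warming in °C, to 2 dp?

Net feedback parameter λ = (−3.1) + (-0.183) + (+0.961) + (+0.211) + (+0.974) = -1.137 W/m²/K.
ΔT = −F/λ = −29.2/(-1.137) = 25.68 °C.

25.68 °C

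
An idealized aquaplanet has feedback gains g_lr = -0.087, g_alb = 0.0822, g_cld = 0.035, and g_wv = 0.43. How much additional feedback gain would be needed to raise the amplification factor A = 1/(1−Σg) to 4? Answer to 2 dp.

Current total gain = 0.4602.
Target gain for A = 4: g* = 1 − 1/4 = 0.75.
Additional gain needed = 0.75 − 0.4602 = 0.29.

0.29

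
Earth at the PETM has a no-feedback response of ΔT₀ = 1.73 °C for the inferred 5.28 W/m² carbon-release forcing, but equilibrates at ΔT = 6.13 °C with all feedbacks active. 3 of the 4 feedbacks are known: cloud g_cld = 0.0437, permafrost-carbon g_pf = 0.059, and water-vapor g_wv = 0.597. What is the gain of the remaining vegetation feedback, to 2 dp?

0.02

Amplification A = ΔT/ΔT₀ = 6.13/1.73 = 3.543.
Total gain g = 1 − 1/A = 1 − 1/3.543 = 0.7178.
Known gains sum to 0.0437 + 0.059 + 0.597 = 0.6997.
g_veg = 0.7178 − 0.6997 = 0.02.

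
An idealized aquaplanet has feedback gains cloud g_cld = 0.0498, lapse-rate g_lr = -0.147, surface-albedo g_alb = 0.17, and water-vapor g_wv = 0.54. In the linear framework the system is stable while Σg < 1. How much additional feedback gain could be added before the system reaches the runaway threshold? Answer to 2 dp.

0.39

Current total gain = 0.0498 − 0.147 + 0.17 + 0.54 = 0.6128.
Margin to runaway = 1 − 0.6128 = 0.39.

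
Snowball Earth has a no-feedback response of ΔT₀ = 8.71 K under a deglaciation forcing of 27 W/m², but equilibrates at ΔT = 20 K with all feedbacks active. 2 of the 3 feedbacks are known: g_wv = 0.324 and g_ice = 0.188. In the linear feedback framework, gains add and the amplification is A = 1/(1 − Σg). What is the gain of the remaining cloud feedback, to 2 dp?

0.05

Amplification A = ΔT/ΔT₀ = 20/8.71 = 2.296.
Total gain g = 1 − 1/A = 1 − 1/2.296 = 0.5645.
Known gains sum to 0.324 + 0.188 = 0.512.
g_cld = 0.5645 − 0.512 = 0.05.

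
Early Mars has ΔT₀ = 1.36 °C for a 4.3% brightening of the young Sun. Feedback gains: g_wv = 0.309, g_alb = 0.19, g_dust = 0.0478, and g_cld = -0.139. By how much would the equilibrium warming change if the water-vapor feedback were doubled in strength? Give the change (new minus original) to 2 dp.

Original: g = 0.4078, ΔT = 1.36/(1−0.4078) = 2.2965 °C.
With doubled water-vapor: g' = 0.7168, ΔT' = 1.36/(1−0.7168) = 4.8023 °C.
Change = 4.8023 − 2.2965 = 2.51 °C.

2.51 °C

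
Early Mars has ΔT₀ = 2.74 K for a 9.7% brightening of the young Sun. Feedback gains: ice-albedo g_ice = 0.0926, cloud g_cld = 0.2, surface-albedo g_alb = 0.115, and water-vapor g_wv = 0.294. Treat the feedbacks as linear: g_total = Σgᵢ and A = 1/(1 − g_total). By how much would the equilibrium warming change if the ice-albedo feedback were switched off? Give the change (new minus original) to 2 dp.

Original: g = 0.7016, ΔT = 2.74/(1−0.7016) = 9.1823 K.
Without ice-albedo: g' = 0.609, ΔT' = 2.74/(1−0.609) = 7.0077 K.
Change = 7.0077 − 9.1823 = -2.17 K.

-2.17 K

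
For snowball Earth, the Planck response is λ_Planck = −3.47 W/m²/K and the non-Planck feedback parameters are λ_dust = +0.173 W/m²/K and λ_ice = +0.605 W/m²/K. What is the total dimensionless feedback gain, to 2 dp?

0.22

Convert to gains: g_dust = 0.173/3.47 = 0.04986; g_ice = 0.605/3.47 = 0.1744.
Total gain g = 0.22426.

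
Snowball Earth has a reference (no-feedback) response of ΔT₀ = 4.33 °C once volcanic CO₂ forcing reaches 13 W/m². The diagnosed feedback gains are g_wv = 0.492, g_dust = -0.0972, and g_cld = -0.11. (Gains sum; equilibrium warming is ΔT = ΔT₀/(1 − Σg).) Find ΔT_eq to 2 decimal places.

Total gain g = 0.492 − 0.0972 − 0.11 = 0.2848.
Amplification A = 1/(1 − 0.2848) = 1.398.
ΔT = 4.33 × 1.398 = 6.05 °C.

6.05 °C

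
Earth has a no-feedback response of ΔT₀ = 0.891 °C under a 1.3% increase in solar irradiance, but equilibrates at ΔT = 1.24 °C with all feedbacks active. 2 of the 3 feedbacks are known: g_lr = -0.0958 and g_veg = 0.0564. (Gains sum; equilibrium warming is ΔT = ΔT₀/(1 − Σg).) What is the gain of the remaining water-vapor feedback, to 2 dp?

Amplification A = ΔT/ΔT₀ = 1.24/0.891 = 1.392.
Total gain g = 1 − 1/A = 1 − 1/1.392 = 0.2816.
Known gains sum to -0.0958 + 0.0564 = -0.0394.
g_wv = 0.2816 + 0.0394 = 0.32.

0.32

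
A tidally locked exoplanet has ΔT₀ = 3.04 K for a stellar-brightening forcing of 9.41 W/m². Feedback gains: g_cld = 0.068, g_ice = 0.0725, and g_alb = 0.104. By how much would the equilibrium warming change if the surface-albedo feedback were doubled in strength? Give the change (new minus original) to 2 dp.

0.64 K

Original: g = 0.2445, ΔT = 3.04/(1−0.2445) = 4.0238 K.
With doubled surface-albedo: g' = 0.3485, ΔT' = 3.04/(1−0.3485) = 4.6662 K.
Change = 4.6662 − 4.0238 = 0.64 K.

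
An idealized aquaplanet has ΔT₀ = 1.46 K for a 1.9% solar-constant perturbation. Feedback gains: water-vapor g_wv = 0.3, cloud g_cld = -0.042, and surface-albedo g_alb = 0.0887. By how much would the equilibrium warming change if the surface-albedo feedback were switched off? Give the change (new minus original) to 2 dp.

Original: g = 0.3467, ΔT = 1.46/(1−0.3467) = 2.2348 K.
Without surface-albedo: g' = 0.258, ΔT' = 1.46/(1−0.258) = 1.9677 K.
Change = 1.9677 − 2.2348 = -0.27 K.

-0.27 K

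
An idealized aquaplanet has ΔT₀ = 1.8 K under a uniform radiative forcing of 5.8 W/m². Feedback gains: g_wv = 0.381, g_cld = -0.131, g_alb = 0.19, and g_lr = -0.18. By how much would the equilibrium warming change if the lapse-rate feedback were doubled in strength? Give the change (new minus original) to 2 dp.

-0.48 K

Original: g = 0.26, ΔT = 1.8/(1−0.26) = 2.4324 K.
With doubled lapse-rate: g' = 0.08, ΔT' = 1.8/(1−0.08) = 1.9565 K.
Change = 1.9565 − 2.4324 = -0.48 K.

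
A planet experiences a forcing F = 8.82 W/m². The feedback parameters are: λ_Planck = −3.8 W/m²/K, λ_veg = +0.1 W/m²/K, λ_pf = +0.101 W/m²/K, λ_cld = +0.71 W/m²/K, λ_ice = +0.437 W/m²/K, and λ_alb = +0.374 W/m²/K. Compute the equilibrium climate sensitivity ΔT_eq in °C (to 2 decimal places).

4.24 °C

Net feedback parameter λ = (−3.8) + (+0.1) + (+0.101) + (+0.71) + (+0.437) + (+0.374) = -2.078 W/m²/K.
ΔT = −F/λ = −8.82/(-2.078) = 4.24 °C.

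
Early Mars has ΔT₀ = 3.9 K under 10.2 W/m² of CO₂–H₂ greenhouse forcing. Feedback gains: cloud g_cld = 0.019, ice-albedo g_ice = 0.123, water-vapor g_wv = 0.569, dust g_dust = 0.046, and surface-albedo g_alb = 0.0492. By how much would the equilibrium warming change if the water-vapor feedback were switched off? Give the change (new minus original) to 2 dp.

Original: g = 0.8062, ΔT = 3.9/(1−0.8062) = 20.1238 K.
Without water-vapor: g' = 0.2372, ΔT' = 3.9/(1−0.2372) = 5.1127 K.
Change = 5.1127 − 20.1238 = -15.01 K.

-15.01 K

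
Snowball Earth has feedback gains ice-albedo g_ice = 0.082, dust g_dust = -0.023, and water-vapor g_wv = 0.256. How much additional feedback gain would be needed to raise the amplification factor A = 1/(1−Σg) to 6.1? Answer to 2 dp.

Current total gain = 0.315.
Target gain for A = 6.1: g* = 1 − 1/6.1 = 0.8361.
Additional gain needed = 0.8361 − 0.315 = 0.52.

0.52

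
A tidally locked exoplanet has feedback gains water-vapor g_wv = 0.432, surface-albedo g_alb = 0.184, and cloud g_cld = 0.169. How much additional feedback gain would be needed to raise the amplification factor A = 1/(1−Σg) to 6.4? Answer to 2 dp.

0.06

Current total gain = 0.785.
Target gain for A = 6.4: g* = 1 − 1/6.4 = 0.8438.
Additional gain needed = 0.8438 − 0.785 = 0.06.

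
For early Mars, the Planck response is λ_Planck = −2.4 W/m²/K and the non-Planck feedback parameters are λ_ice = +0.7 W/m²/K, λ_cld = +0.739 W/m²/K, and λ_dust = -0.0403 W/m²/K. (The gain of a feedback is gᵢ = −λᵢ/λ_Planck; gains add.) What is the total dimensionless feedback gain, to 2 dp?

0.58

Convert to gains: g_ice = 0.7/2.4 = 0.2917; g_cld = 0.739/2.4 = 0.3079; g_dust = -0.0403/2.4 = -0.01679.
Total gain g = 0.58281.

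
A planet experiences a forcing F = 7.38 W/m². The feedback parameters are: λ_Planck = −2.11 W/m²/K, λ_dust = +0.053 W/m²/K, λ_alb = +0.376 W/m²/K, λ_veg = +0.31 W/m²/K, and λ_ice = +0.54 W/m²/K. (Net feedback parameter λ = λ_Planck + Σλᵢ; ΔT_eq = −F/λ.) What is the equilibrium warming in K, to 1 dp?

8.9 K

Net feedback parameter λ = (−2.11) + (+0.053) + (+0.376) + (+0.31) + (+0.54) = -0.831 W/m²/K.
ΔT = −F/λ = −7.38/(-0.831) = 8.9 K.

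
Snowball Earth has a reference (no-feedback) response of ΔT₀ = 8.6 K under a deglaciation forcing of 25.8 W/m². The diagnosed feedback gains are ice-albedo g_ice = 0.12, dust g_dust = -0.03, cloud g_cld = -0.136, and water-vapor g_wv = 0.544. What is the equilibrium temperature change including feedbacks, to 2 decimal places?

Total gain g = 0.12 − 0.03 − 0.136 + 0.544 = 0.498.
Amplification A = 1/(1 − 0.498) = 1.992.
ΔT = 8.6 × 1.992 = 17.13 K.

17.13 K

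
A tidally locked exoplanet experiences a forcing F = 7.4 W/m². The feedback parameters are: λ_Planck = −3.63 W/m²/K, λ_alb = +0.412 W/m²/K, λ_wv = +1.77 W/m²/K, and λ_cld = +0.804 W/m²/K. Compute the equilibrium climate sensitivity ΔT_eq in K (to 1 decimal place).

Net feedback parameter λ = (−3.63) + (+0.412) + (+1.77) + (+0.804) = -0.644 W/m²/K.
ΔT = −F/λ = −7.4/(-0.644) = 11.5 K.

11.5 K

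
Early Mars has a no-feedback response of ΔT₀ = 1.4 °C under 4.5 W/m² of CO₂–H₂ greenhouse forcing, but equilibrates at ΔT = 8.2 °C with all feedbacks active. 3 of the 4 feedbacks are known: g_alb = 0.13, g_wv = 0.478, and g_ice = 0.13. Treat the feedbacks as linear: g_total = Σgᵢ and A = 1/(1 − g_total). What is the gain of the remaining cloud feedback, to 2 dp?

Amplification A = ΔT/ΔT₀ = 8.2/1.4 = 5.857.
Total gain g = 1 − 1/A = 1 − 1/5.857 = 0.8293.
Known gains sum to 0.13 + 0.478 + 0.13 = 0.738.
g_cld = 0.8293 − 0.738 = 0.09.

0.09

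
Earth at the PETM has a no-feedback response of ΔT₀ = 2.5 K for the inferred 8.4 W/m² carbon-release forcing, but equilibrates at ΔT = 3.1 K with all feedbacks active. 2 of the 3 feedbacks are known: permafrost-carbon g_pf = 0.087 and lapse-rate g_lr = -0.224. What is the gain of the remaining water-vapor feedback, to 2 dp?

Amplification A = ΔT/ΔT₀ = 3.1/2.5 = 1.24.
Total gain g = 1 − 1/A = 1 − 1/1.24 = 0.1935.
Known gains sum to 0.087 − 0.224 = -0.137.
g_wv = 0.1935 + 0.137 = 0.33.

0.33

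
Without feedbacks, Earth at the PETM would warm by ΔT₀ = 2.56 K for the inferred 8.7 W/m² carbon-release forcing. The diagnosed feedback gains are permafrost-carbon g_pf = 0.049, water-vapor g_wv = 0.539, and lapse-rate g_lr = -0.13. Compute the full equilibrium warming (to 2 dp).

Total gain g = 0.049 + 0.539 − 0.13 = 0.458.
Amplification A = 1/(1 − 0.458) = 1.845.
ΔT = 2.56 × 1.845 = 4.72 K.

4.72 K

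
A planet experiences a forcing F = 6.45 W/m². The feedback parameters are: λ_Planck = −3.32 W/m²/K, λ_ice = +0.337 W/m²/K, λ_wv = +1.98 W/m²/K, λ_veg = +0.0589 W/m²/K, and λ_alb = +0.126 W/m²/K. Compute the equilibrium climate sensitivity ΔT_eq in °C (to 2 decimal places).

Net feedback parameter λ = (−3.32) + (+0.337) + (+1.98) + (+0.0589) + (+0.126) = -0.8181 W/m²/K.
ΔT = −F/λ = −6.45/(-0.8181) = 7.88 °C.

7.88 °C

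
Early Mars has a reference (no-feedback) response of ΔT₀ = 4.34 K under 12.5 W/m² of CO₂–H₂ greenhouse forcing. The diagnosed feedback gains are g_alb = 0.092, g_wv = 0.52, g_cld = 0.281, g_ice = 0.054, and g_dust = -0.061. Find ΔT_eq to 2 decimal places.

Total gain g = 0.092 + 0.52 + 0.281 + 0.054 − 0.061 = 0.886.
Amplification A = 1/(1 − 0.886) = 8.772.
ΔT = 4.34 × 8.772 = 38.07 K.

38.07 K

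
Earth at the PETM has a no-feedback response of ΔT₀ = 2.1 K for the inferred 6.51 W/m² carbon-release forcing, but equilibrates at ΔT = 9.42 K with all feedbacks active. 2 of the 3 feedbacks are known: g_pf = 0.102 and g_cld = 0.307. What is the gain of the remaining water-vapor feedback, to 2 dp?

Amplification A = ΔT/ΔT₀ = 9.42/2.1 = 4.486.
Total gain g = 1 − 1/A = 1 − 1/4.486 = 0.7771.
Known gains sum to 0.102 + 0.307 = 0.409.
g_wv = 0.7771 − 0.409 = 0.37.

0.37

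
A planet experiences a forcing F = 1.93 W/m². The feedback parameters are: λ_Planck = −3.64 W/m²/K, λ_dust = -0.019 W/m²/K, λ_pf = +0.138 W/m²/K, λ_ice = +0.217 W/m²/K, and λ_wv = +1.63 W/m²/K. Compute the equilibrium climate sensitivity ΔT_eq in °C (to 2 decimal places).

Net feedback parameter λ = (−3.64) + (-0.019) + (+0.138) + (+0.217) + (+1.63) = -1.674 W/m²/K.
ΔT = −F/λ = −1.93/(-1.674) = 1.15 °C.

1.15 °C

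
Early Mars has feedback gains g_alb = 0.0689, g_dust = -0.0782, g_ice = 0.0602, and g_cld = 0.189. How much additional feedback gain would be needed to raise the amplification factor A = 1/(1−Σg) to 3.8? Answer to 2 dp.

Current total gain = 0.2399.
Target gain for A = 3.8: g* = 1 − 1/3.8 = 0.7368.
Additional gain needed = 0.7368 − 0.2399 = 0.50.

0.50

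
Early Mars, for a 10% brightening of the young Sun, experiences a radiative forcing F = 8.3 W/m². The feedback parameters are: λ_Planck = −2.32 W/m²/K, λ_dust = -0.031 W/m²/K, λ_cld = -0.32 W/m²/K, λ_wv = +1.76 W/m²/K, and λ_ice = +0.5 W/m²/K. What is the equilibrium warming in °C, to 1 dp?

20.2 °C

Net feedback parameter λ = (−2.32) + (-0.031) + (-0.32) + (+1.76) + (+0.5) = -0.411 W/m²/K.
ΔT = −F/λ = −8.3/(-0.411) = 20.2 °C.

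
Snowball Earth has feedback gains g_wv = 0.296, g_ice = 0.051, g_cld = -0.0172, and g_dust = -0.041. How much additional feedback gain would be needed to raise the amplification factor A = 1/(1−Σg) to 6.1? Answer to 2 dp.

Current total gain = 0.2888.
Target gain for A = 6.1: g* = 1 − 1/6.1 = 0.8361.
Additional gain needed = 0.8361 − 0.2888 = 0.55.

0.55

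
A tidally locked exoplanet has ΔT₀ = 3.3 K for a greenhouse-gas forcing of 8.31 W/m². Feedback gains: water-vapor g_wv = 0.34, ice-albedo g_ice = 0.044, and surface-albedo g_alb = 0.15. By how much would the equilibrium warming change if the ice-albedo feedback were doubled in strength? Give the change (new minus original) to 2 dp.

Original: g = 0.534, ΔT = 3.3/(1−0.534) = 7.0815 K.
With doubled ice-albedo: g' = 0.578, ΔT' = 3.3/(1−0.578) = 7.8199 K.
Change = 7.8199 − 7.0815 = 0.74 K.

0.74 K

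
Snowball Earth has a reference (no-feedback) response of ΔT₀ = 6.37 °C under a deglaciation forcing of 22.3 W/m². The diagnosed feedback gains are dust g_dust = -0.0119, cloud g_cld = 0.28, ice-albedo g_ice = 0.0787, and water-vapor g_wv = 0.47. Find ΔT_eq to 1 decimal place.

34.8 °C

Total gain g = -0.0119 + 0.28 + 0.0787 + 0.47 = 0.8168.
Amplification A = 1/(1 − 0.8168) = 5.459.
ΔT = 6.37 × 5.459 = 34.8 °C.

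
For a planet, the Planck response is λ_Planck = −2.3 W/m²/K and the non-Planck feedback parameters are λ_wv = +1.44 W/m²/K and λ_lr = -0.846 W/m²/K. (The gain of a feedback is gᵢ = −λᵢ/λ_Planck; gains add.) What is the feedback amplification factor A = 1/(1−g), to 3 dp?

Convert to gains: g_wv = 1.44/2.3 = 0.6261; g_lr = -0.846/2.3 = -0.3678.
Total gain g = 0.2583.
A = 1/(1 − 0.2583) = 1.348.

1.348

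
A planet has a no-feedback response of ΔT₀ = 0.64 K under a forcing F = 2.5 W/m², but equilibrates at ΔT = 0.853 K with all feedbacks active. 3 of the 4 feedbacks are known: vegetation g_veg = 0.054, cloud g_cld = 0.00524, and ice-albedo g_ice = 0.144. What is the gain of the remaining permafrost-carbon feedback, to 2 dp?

0.05

Amplification A = ΔT/ΔT₀ = 0.853/0.64 = 1.333.
Total gain g = 1 − 1/A = 1 − 1/1.333 = 0.2498.
Known gains sum to 0.054 + 0.00524 + 0.144 = 0.20324.
g_pf = 0.2498 − 0.20324 = 0.05.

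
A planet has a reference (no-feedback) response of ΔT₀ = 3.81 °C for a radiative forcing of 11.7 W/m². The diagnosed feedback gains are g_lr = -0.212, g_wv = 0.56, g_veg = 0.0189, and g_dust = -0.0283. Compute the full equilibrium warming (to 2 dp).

5.76 °C

Total gain g = -0.212 + 0.56 + 0.0189 − 0.0283 = 0.3386.
Amplification A = 1/(1 − 0.3386) = 1.512.
ΔT = 3.81 × 1.512 = 5.76 °C.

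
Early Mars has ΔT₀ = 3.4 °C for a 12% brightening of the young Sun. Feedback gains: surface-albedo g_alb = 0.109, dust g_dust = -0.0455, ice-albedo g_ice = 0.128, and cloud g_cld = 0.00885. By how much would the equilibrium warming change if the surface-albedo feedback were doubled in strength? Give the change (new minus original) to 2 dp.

0.67 °C

Original: g = 0.20035, ΔT = 3.4/(1−0.20035) = 4.2519 °C.
With doubled surface-albedo: g' = 0.30935, ΔT' = 3.4/(1−0.30935) = 4.9229 °C.
Change = 4.9229 − 4.2519 = 0.67 °C.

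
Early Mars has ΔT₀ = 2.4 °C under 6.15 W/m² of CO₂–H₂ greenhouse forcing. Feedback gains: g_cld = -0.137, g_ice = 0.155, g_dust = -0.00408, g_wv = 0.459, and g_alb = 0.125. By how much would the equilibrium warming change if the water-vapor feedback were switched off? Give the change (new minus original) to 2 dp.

-3.18 °C

Original: g = 0.59792, ΔT = 2.4/(1−0.59792) = 5.9690 °C.
Without water-vapor: g' = 0.13892, ΔT' = 2.4/(1−0.13892) = 2.7872 °C.
Change = 2.7872 − 5.9690 = -3.18 °C.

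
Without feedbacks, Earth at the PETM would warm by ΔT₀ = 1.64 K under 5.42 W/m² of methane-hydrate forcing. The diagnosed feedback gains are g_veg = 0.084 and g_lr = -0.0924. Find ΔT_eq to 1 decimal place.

1.6 K

Total gain g = 0.084 − 0.0924 = -0.0084.
Amplification A = 1/(1 + 0.0084) = 0.9917.
ΔT = 1.64 × 0.9917 = 1.6 K.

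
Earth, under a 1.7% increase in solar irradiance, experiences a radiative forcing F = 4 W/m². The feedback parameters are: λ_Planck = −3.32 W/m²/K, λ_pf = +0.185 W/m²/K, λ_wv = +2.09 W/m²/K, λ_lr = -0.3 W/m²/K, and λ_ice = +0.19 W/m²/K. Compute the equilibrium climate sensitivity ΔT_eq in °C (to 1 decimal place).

3.5 °C

Net feedback parameter λ = (−3.32) + (+0.185) + (+2.09) + (-0.3) + (+0.19) = -1.155 W/m²/K.
ΔT = −F/λ = −4/(-1.155) = 3.5 °C.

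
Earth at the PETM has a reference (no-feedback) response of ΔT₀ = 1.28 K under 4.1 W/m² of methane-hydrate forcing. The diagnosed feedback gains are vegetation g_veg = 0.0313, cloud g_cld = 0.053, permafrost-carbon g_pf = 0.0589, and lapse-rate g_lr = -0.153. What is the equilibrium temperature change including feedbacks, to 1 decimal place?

Total gain g = 0.0313 + 0.053 + 0.0589 − 0.153 = -0.0098.
Amplification A = 1/(1 + 0.0098) = 0.9903.
ΔT = 1.28 × 0.9903 = 1.3 K.

1.3 K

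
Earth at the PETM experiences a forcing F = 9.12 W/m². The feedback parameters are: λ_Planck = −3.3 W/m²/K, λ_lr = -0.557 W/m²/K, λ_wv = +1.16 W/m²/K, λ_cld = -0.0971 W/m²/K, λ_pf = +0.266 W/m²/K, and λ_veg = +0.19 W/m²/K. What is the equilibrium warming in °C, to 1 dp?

Net feedback parameter λ = (−3.3) + (-0.557) + (+1.16) + (-0.0971) + (+0.266) + (+0.19) = -2.3381 W/m²/K.
ΔT = −F/λ = −9.12/(-2.3381) = 3.9 °C.

3.9 °C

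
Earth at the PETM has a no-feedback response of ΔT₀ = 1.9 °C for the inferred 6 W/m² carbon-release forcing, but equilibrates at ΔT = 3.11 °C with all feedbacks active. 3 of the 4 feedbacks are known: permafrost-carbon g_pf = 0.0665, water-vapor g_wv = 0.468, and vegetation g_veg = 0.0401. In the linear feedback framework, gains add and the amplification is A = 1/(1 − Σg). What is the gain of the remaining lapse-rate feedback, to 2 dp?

-0.19

Amplification A = ΔT/ΔT₀ = 3.11/1.9 = 1.637.
Total gain g = 1 − 1/A = 1 − 1/1.637 = 0.3891.
Known gains sum to 0.0665 + 0.468 + 0.0401 = 0.5746.
g_lr = 0.3891 − 0.5746 = -0.19.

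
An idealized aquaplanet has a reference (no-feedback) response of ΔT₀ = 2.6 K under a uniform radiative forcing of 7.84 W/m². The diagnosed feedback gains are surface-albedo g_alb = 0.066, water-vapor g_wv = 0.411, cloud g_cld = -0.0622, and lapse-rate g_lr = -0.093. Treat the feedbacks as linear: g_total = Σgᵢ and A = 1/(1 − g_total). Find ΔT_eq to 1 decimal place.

Total gain g = 0.066 + 0.411 − 0.0622 − 0.093 = 0.3218.
Amplification A = 1/(1 − 0.3218) = 1.474.
ΔT = 2.6 × 1.474 = 3.8 K.

3.8 K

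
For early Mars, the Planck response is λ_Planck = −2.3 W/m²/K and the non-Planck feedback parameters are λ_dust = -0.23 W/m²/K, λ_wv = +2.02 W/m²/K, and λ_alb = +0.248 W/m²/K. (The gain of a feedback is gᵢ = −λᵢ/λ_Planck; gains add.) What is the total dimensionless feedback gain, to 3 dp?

Convert to gains: g_dust = -0.23/2.3 = -0.1; g_wv = 2.02/2.3 = 0.8783; g_alb = 0.248/2.3 = 0.1078.
Total gain g = 0.8861.

0.886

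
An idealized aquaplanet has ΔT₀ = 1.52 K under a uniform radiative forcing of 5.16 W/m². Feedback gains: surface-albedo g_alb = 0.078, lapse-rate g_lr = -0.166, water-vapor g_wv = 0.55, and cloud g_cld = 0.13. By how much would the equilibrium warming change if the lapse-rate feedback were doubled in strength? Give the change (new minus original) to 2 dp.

-1.08 K

Original: g = 0.592, ΔT = 1.52/(1−0.592) = 3.7255 K.
With doubled lapse-rate: g' = 0.426, ΔT' = 1.52/(1−0.426) = 2.6481 K.
Change = 2.6481 − 3.7255 = -1.08 K.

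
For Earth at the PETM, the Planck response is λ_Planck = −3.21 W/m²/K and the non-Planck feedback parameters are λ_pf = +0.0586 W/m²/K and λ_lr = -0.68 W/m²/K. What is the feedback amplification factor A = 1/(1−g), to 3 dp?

0.838

Convert to gains: g_pf = 0.0586/3.21 = 0.01826; g_lr = -0.68/3.21 = -0.2118.
Total gain g = -0.19354.
A = 1/(1 + 0.19354) = 0.838.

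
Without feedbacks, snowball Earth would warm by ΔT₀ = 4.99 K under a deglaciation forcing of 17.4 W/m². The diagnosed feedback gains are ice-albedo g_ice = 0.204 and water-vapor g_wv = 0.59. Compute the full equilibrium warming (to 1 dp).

Total gain g = 0.204 + 0.59 = 0.794.
Amplification A = 1/(1 − 0.794) = 4.854.
ΔT = 4.99 × 4.854 = 24.2 K.

24.2 K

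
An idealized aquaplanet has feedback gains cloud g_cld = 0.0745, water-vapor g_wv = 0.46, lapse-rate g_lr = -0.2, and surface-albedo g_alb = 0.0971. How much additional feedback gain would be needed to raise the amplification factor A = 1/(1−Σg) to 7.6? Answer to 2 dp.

0.44

Current total gain = 0.4316.
Target gain for A = 7.6: g* = 1 − 1/7.6 = 0.8684.
Additional gain needed = 0.8684 − 0.4316 = 0.44.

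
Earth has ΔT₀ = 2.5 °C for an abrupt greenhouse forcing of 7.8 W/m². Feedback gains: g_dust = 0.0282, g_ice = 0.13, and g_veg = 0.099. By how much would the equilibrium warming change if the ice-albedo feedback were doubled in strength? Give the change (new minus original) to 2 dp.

Original: g = 0.2572, ΔT = 2.5/(1−0.2572) = 3.3656 °C.
With doubled ice-albedo: g' = 0.3872, ΔT' = 2.5/(1−0.3872) = 4.0796 °C.
Change = 4.0796 − 3.3656 = 0.71 °C.

0.71 °C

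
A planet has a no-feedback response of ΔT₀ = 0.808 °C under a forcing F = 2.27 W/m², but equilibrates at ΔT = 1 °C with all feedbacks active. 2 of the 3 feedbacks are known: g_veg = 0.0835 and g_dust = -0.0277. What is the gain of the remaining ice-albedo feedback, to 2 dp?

Amplification A = ΔT/ΔT₀ = 1/0.808 = 1.238.
Total gain g = 1 − 1/A = 1 − 1/1.238 = 0.1922.
Known gains sum to 0.0835 − 0.0277 = 0.0558.
g_ice = 0.1922 − 0.0558 = 0.14.

0.14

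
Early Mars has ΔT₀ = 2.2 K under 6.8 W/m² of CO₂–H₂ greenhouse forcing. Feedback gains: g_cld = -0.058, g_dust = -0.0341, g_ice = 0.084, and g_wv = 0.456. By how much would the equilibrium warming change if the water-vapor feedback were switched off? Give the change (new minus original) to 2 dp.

Original: g = 0.4479, ΔT = 2.2/(1−0.4479) = 3.9848 K.
Without water-vapor: g' = -0.0081, ΔT' = 2.2/(1+0.0081) = 2.1823 K.
Change = 2.1823 − 3.9848 = -1.80 K.

-1.80 K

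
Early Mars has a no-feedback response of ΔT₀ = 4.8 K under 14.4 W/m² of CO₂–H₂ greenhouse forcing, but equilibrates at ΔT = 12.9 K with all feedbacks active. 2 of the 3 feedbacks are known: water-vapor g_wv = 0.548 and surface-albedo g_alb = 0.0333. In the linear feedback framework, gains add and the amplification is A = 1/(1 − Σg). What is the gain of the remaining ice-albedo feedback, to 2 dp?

Amplification A = ΔT/ΔT₀ = 12.9/4.8 = 2.688.
Total gain g = 1 − 1/A = 1 − 1/2.688 = 0.628.
Known gains sum to 0.548 + 0.0333 = 0.5813.
g_ice = 0.628 − 0.5813 = 0.05.

0.05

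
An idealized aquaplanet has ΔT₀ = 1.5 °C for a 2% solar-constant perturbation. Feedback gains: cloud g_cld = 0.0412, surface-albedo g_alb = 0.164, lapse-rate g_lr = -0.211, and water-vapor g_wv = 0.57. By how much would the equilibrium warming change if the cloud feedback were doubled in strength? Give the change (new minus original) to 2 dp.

Original: g = 0.5642, ΔT = 1.5/(1−0.5642) = 3.4419 °C.
With doubled cloud: g' = 0.6054, ΔT' = 1.5/(1−0.6054) = 3.8013 °C.
Change = 3.8013 − 3.4419 = 0.36 °C.

0.36 °C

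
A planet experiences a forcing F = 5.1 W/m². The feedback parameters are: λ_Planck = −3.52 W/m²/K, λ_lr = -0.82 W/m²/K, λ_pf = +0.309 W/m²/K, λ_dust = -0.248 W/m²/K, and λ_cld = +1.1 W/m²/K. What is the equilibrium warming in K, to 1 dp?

1.6 K

Net feedback parameter λ = (−3.52) + (-0.82) + (+0.309) + (-0.248) + (+1.1) = -3.179 W/m²/K.
ΔT = −F/λ = −5.1/(-3.179) = 1.6 K.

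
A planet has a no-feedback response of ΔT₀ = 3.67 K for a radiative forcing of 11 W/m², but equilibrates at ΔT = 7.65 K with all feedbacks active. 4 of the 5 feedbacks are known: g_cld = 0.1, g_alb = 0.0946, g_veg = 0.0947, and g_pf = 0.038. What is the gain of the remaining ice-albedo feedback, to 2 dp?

Amplification A = ΔT/ΔT₀ = 7.65/3.67 = 2.084.
Total gain g = 1 − 1/A = 1 − 1/2.084 = 0.5202.
Known gains sum to 0.1 + 0.0946 + 0.0947 + 0.038 = 0.3273.
g_ice = 0.5202 − 0.3273 = 0.19.

0.19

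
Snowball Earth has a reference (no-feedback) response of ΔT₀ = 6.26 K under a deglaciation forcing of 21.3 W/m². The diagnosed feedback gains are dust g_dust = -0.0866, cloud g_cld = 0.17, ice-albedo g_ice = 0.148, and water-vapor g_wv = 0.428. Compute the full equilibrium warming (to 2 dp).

18.38 K

Total gain g = -0.0866 + 0.17 + 0.148 + 0.428 = 0.6594.
Amplification A = 1/(1 − 0.6594) = 2.936.
ΔT = 6.26 × 2.936 = 18.38 K.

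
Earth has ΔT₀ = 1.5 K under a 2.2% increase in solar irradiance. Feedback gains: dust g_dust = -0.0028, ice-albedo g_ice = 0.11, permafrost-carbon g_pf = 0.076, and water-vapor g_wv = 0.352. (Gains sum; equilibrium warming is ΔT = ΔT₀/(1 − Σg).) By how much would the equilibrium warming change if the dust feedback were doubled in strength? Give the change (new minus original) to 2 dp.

Original: g = 0.5352, ΔT = 1.5/(1−0.5352) = 3.2272 K.
With doubled dust: g' = 0.5324, ΔT' = 1.5/(1−0.5324) = 3.2079 K.
Change = 3.2079 − 3.2272 = -0.02 K.

-0.02 K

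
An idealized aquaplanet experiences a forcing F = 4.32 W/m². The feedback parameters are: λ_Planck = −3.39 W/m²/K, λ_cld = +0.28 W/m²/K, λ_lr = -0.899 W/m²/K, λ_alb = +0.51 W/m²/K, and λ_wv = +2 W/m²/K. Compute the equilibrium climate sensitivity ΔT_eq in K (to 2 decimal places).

2.88 K

Net feedback parameter λ = (−3.39) + (+0.28) + (-0.899) + (+0.51) + (+2) = -1.499 W/m²/K.
ΔT = −F/λ = −4.32/(-1.499) = 2.88 K.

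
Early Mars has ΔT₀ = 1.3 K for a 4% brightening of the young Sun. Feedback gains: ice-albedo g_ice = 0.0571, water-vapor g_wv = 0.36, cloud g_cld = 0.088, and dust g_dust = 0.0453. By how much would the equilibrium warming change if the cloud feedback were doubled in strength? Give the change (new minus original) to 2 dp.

Original: g = 0.5504, ΔT = 1.3/(1−0.5504) = 2.8915 K.
With doubled cloud: g' = 0.6384, ΔT' = 1.3/(1−0.6384) = 3.5951 K.
Change = 3.5951 − 2.8915 = 0.70 K.

0.70 K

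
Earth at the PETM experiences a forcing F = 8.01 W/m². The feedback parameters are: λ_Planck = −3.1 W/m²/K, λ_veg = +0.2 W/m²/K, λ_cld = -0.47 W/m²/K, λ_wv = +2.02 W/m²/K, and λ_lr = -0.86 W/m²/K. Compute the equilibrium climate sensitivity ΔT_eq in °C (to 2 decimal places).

3.62 °C

Net feedback parameter λ = (−3.1) + (+0.2) + (-0.47) + (+2.02) + (-0.86) = -2.21 W/m²/K.
ΔT = −F/λ = −8.01/(-2.21) = 3.62 °C.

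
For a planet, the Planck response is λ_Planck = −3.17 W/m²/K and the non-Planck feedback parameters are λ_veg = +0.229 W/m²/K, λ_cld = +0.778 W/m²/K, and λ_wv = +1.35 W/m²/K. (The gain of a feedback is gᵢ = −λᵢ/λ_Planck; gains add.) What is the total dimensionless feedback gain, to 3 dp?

Convert to gains: g_veg = 0.229/3.17 = 0.07224; g_cld = 0.778/3.17 = 0.2454; g_wv = 1.35/3.17 = 0.4259.
Total gain g = 0.74354.

0.744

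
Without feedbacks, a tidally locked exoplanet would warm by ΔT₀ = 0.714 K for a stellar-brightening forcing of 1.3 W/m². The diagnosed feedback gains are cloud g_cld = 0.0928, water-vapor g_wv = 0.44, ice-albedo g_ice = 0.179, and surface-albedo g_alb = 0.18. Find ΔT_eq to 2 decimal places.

Total gain g = 0.0928 + 0.44 + 0.179 + 0.18 = 0.8918.
Amplification A = 1/(1 − 0.8918) = 9.242.
ΔT = 0.714 × 9.242 = 6.60 K.

6.60 K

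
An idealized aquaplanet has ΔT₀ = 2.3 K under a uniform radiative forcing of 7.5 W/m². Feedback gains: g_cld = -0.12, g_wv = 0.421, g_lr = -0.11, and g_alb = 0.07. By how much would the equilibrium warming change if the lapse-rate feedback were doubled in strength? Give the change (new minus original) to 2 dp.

Original: g = 0.261, ΔT = 2.3/(1−0.261) = 3.1123 K.
With doubled lapse-rate: g' = 0.151, ΔT' = 2.3/(1−0.151) = 2.7091 K.
Change = 2.7091 − 3.1123 = -0.40 K.

-0.40 K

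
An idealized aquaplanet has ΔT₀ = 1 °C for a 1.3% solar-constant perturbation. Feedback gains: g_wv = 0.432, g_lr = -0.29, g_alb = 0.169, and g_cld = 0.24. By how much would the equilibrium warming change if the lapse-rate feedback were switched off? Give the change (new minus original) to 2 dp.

Original: g = 0.551, ΔT = 1/(1−0.551) = 2.2272 °C.
Without lapse-rate: g' = 0.841, ΔT' = 1/(1−0.841) = 6.2893 °C.
Change = 6.2893 − 2.2272 = 4.06 °C.

4.06 °C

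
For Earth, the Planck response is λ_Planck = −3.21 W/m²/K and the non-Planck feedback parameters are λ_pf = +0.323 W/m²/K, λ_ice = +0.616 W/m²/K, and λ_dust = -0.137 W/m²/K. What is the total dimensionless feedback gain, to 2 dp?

0.25

Convert to gains: g_pf = 0.323/3.21 = 0.1006; g_ice = 0.616/3.21 = 0.1919; g_dust = -0.137/3.21 = -0.04268.
Total gain g = 0.24982.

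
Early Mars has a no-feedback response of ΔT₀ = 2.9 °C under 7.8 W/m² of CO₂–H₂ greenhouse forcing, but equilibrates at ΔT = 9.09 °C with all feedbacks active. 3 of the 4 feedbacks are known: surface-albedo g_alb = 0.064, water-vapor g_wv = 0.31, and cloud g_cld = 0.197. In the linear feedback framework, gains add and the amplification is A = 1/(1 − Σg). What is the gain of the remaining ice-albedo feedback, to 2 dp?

Amplification A = ΔT/ΔT₀ = 9.09/2.9 = 3.134.
Total gain g = 1 − 1/A = 1 − 1/3.134 = 0.6809.
Known gains sum to 0.064 + 0.31 + 0.197 = 0.571.
g_ice = 0.6809 − 0.571 = 0.11.

0.11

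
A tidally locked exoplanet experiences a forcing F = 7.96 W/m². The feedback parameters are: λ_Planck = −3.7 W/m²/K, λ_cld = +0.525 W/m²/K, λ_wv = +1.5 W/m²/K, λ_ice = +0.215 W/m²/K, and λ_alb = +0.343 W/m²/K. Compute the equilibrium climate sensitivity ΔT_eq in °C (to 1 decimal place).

Net feedback parameter λ = (−3.7) + (+0.525) + (+1.5) + (+0.215) + (+0.343) = -1.117 W/m²/K.
ΔT = −F/λ = −7.96/(-1.117) = 7.1 °C.

7.1 °C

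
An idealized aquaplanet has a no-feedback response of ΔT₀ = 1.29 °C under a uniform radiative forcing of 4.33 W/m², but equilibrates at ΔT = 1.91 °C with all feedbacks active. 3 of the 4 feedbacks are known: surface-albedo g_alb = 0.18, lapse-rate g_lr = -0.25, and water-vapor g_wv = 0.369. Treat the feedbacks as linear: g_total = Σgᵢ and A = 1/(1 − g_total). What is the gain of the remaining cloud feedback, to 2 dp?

0.03

Amplification A = ΔT/ΔT₀ = 1.91/1.29 = 1.481.
Total gain g = 1 − 1/A = 1 − 1/1.481 = 0.3248.
Known gains sum to 0.18 − 0.25 + 0.369 = 0.299.
g_cld = 0.3248 − 0.299 = 0.03.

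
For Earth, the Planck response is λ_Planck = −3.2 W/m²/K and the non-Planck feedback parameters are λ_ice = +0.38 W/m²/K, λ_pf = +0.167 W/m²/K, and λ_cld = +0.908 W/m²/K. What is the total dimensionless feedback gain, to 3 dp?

0.455

Convert to gains: g_ice = 0.38/3.2 = 0.1187; g_pf = 0.167/3.2 = 0.05219; g_cld = 0.908/3.2 = 0.2838.
Total gain g = 0.45469.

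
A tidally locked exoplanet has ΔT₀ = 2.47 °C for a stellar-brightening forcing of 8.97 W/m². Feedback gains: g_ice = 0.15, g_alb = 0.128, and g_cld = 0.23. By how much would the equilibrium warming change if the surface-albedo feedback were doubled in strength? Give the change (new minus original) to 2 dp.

Original: g = 0.508, ΔT = 2.47/(1−0.508) = 5.0203 °C.
With doubled surface-albedo: g' = 0.636, ΔT' = 2.47/(1−0.636) = 6.7857 °C.
Change = 6.7857 − 5.0203 = 1.77 °C.

1.77 °C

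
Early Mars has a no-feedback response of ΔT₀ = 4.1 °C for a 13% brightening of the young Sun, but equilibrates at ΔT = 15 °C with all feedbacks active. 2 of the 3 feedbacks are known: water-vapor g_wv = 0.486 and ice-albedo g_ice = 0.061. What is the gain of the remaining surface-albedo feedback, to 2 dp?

Amplification A = ΔT/ΔT₀ = 15/4.1 = 3.659.
Total gain g = 1 − 1/A = 1 − 1/3.659 = 0.7267.
Known gains sum to 0.486 + 0.061 = 0.547.
g_alb = 0.7267 − 0.547 = 0.18.

0.18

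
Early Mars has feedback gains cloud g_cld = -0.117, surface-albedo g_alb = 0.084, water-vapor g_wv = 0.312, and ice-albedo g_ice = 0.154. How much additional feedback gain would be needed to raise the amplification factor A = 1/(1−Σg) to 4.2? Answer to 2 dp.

Current total gain = 0.433.
Target gain for A = 4.2: g* = 1 − 1/4.2 = 0.7619.
Additional gain needed = 0.7619 − 0.433 = 0.33.

0.33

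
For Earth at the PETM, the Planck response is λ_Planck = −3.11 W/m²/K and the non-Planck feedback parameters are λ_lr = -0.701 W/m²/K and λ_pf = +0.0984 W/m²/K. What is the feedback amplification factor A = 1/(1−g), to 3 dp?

Convert to gains: g_lr = -0.701/3.11 = -0.2254; g_pf = 0.0984/3.11 = 0.03164.
Total gain g = -0.19376.
A = 1/(1 + 0.19376) = 0.838.

0.838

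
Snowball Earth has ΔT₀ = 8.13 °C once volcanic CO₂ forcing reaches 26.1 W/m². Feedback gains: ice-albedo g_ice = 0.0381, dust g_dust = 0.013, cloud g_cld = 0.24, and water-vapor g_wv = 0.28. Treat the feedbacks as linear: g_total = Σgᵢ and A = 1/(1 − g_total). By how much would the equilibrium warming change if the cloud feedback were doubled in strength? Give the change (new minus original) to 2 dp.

Original: g = 0.5711, ΔT = 8.13/(1−0.5711) = 18.9555 °C.
With doubled cloud: g' = 0.8111, ΔT' = 8.13/(1−0.8111) = 43.0386 °C.
Change = 43.0386 − 18.9555 = 24.08 °C.

24.08 °C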